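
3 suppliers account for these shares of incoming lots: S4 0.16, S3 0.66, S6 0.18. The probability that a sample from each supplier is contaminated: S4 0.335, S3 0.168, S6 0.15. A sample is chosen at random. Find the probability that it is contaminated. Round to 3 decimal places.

Compute prior × likelihood for every hypothesis:
  S4: 0.16 × 0.335 = 0.0536
  S3: 0.66 × 0.168 = 0.11088
  S6: 0.18 × 0.15 = 0.027
P(contaminated) = 0.0536 + 0.11088 + 0.027 = 0.19148 → 0.191.

0.191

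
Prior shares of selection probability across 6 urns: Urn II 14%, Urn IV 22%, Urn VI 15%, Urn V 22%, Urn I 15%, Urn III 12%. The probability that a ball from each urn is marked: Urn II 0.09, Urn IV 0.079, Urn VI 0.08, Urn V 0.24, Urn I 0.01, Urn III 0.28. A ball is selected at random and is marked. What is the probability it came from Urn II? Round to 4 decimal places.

0.0970

By Bayes' rule, posterior ∝ prior × likelihood:
  Urn II: 0.14 × 0.09 = 0.0126
  Urn IV: 0.22 × 0.079 = 0.01738
  Urn VI: 0.15 × 0.08 = 0.012
  Urn V: 0.22 × 0.24 = 0.0528
  Urn I: 0.15 × 0.01 = 0.0015
  Urn III: 0.12 × 0.28 = 0.0336
Sum = 0.12988.
P(Urn II | evidence) = 0.0126 / 0.12988 ≈ 0.0970.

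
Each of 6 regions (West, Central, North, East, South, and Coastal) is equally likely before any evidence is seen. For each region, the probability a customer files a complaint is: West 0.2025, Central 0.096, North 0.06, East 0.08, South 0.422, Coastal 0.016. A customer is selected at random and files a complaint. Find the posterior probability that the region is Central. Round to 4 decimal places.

0.1095

Since the prior is uniform, the posterior is proportional to the likelihood:
  West: 0.2025
  Central: 0.096
  North: 0.06
  East: 0.08
  South: 0.422
  Coastal: 0.016
Sum = 0.8765.
P(Central | evidence) = 0.096 / 0.8765 ≈ 0.1095.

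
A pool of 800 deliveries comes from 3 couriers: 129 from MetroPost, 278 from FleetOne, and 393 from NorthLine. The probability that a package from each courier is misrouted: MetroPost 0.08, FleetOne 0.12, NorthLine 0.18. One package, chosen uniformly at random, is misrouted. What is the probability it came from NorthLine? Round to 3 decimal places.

Unnormalized posteriors (prior × likelihood):
  MetroPost: 0.16125 × 0.08 = 0.0129
  FleetOne: 0.3475 × 0.12 = 0.0417
  NorthLine: 0.49125 × 0.18 = 0.088425
Total = 0.143025.
P(NorthLine | evidence) = 0.088425 / 0.143025 ≈ 0.618.

0.618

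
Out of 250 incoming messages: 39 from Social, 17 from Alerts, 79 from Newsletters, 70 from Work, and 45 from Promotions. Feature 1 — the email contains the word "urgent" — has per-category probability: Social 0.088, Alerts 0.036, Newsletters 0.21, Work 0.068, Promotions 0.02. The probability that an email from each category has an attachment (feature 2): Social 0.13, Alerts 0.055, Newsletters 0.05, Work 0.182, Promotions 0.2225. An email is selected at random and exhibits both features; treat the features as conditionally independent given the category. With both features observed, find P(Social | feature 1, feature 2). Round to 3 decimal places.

By Bayes' rule, posterior ∝ prior × likelihood:
  Social: 0.156 × 0.088 × 0.13 = 0.00178464
  Alerts: 0.068 × 0.036 × 0.055 = 0.00013464
  Newsletters: 0.316 × 0.21 × 0.05 = 0.003318
  Work: 0.28 × 0.068 × 0.182 = 0.00346528
  Promotions: 0.18 × 0.02 × 0.2225 = 0.000801
Sum = 0.00950356.
P(Social | evidence) = 0.00178464 / 0.00950356 ≈ 0.188.

0.188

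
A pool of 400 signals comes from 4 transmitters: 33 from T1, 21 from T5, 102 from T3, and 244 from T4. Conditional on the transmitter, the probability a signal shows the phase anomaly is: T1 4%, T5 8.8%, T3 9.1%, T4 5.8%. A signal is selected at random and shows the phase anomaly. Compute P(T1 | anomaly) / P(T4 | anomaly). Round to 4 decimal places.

0.0933

Compute prior × likelihood for every hypothesis:
  T1: 0.0825 × 0.04 = 0.0033
  T5: 0.0525 × 0.088 = 0.00462
  T3: 0.255 × 0.091 = 0.023205
  T4: 0.61 × 0.058 = 0.03538
Normalizing constant = 0.066505.
The ratio is 0.0033 / 0.03538 (the normalizer cancels) = 0.0933.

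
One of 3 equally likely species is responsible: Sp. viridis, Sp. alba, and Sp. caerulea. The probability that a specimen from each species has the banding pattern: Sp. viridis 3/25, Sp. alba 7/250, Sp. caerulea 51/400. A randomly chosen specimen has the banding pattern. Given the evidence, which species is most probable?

Since the prior is uniform, the posterior is proportional to the likelihood:
  Sp. viridis: 0.12
  Sp. alba: 0.028
  Sp. caerulea: 0.1275
Sum = 0.2755.
Largest term belongs to Sp. caerulea, so Sp. caerulea is most probable.

Sp. caerulea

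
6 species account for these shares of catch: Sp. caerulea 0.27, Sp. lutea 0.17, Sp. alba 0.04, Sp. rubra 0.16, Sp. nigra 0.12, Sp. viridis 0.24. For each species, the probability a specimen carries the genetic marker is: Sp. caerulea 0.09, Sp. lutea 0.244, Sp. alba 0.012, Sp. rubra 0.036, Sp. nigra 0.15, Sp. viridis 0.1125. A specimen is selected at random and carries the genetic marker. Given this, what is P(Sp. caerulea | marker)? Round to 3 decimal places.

Prior × likelihood for each hypothesis:
  Sp. caerulea: 0.27 × 0.09 = 0.0243
  Sp. lutea: 0.17 × 0.244 = 0.04148
  Sp. alba: 0.04 × 0.012 = 0.00048
  Sp. rubra: 0.16 × 0.036 = 0.00576
  Sp. nigra: 0.12 × 0.15 = 0.018
  Sp. viridis: 0.24 × 0.1125 = 0.027
Normalizing constant = 0.11702.
P(Sp. caerulea | evidence) = 0.0243 / 0.11702 ≈ 0.208.

0.208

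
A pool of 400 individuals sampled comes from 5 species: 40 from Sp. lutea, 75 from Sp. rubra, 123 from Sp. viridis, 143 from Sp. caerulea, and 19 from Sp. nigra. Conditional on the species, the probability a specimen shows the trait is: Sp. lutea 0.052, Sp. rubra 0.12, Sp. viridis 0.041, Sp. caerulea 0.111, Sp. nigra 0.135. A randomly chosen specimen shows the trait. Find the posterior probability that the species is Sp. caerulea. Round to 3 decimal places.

Compute prior × likelihood for every hypothesis:
  Sp. lutea: 0.1 × 0.052 = 0.0052
  Sp. rubra: 0.1875 × 0.12 = 0.0225
  Sp. viridis: 0.3075 × 0.041 = 0.0126075
  Sp. caerulea: 0.3575 × 0.111 = 0.0396825
  Sp. nigra: 0.0475 × 0.135 = 0.0064125
Normalizing constant = 0.0864025.
P(Sp. caerulea | evidence) = 0.0396825 / 0.0864025 ≈ 0.459.

0.459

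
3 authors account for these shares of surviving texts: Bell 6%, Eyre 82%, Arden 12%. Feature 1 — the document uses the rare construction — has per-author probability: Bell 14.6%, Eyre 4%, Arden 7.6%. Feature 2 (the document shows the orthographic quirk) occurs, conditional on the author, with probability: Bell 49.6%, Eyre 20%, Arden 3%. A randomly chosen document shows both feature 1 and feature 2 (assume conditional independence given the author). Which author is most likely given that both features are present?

By Bayes' rule, posterior ∝ prior × likelihood:
  Bell: 0.06 × 0.146 × 0.496 = 0.00434496
  Eyre: 0.82 × 0.04 × 0.2 = 0.00656
  Arden: 0.12 × 0.076 × 0.03 = 0.0002736
Normalizing constant = 0.01117856.
Largest term belongs to Eyre, so Eyre is most probable.

Eyre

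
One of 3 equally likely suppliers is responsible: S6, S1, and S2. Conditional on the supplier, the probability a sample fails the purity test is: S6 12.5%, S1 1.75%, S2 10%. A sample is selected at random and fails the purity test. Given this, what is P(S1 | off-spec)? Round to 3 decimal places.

0.072

Since the prior is uniform, the posterior is proportional to the likelihood:
  S6: 0.125
  S1: 0.0175
  S2: 0.1
Sum = 0.2425.
P(S1 | evidence) = 0.0175 / 0.2425 ≈ 0.072.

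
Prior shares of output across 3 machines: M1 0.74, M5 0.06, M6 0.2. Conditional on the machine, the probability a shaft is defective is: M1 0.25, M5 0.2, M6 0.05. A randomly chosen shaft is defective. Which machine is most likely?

M1

By Bayes' rule, posterior ∝ prior × likelihood:
  M1: 0.74 × 0.25 = 0.185
  M5: 0.06 × 0.2 = 0.012
  M6: 0.2 × 0.05 = 0.01
Total = 0.207.
Largest term belongs to M1, so M1 is most probable.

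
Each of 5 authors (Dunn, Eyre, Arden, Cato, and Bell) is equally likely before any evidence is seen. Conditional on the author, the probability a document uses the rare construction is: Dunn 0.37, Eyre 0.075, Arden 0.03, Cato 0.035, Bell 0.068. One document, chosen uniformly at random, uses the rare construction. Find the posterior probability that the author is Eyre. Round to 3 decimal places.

Since the prior is uniform, the posterior is proportional to the likelihood:
  Dunn: 0.37
  Eyre: 0.075
  Arden: 0.03
  Cato: 0.035
  Bell: 0.068
Total = 0.578.
P(Eyre | evidence) = 0.075 / 0.578 ≈ 0.130.

0.130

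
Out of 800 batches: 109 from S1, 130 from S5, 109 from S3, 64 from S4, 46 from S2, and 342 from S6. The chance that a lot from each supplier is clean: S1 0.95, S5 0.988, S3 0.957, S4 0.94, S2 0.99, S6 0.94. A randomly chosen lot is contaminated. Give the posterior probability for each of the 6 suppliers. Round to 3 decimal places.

Taking complements, P(contaminated | each) = S1 0.05, S5 0.012, S3 0.043, S4 0.06, S2 0.01, S6 0.06.
Prior × likelihood for each hypothesis:
  S1: 0.13625 × 0.05 = 0.0068125
  S5: 0.1625 × 0.012 = 0.00195
  S3: 0.13625 × 0.043 = 0.00585875
  S4: 0.08 × 0.06 = 0.0048
  S2: 0.0575 × 0.01 = 0.000575
  S6: 0.4275 × 0.06 = 0.02565
Normalizing constant = 0.04564625.
P(S1 | contaminated) = 0.0068125/0.04564625 ≈ 0.149
P(S5 | contaminated) = 0.00195/0.04564625 ≈ 0.043
P(S3 | contaminated) = 0.00585875/0.04564625 ≈ 0.128
P(S4 | contaminated) = 0.0048/0.04564625 ≈ 0.105
P(S2 | contaminated) = 0.000575/0.04564625 ≈ 0.013
P(S6 | contaminated) = 0.02565/0.04564625 ≈ 0.562

S1 0.149, S5 0.043, S3 0.128, S4 0.105, S2 0.013, S6 0.562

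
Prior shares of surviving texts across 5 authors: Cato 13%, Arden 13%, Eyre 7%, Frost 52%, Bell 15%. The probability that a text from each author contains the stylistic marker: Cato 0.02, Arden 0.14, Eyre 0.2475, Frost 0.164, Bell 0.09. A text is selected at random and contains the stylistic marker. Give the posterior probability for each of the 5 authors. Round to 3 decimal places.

Compute prior × likelihood for every hypothesis:
  Cato: 0.13 × 0.02 = 0.0026
  Arden: 0.13 × 0.14 = 0.0182
  Eyre: 0.07 × 0.2475 = 0.017325
  Frost: 0.52 × 0.164 = 0.08528
  Bell: 0.15 × 0.09 = 0.0135
Total = 0.136905.
P(Cato | marker) = 0.0026/0.136905 ≈ 0.019
P(Arden | marker) = 0.0182/0.136905 ≈ 0.133
P(Eyre | marker) = 0.017325/0.136905 ≈ 0.127
P(Frost | marker) = 0.08528/0.136905 ≈ 0.623
P(Bell | marker) = 0.0135/0.136905 ≈ 0.099

Cato 0.019, Arden 0.133, Eyre 0.127, Frost 0.623, Bell 0.099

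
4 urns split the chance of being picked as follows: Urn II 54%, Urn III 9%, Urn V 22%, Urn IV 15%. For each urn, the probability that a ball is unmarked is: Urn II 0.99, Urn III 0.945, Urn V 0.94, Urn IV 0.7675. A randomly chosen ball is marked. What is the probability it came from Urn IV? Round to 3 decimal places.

0.597

Taking complements, P(marked | each) = Urn II 0.01, Urn III 0.055, Urn V 0.06, Urn IV 0.2325.
Prior × likelihood for each hypothesis:
  Urn II: 0.54 × 0.01 = 0.0054
  Urn III: 0.09 × 0.055 = 0.00495
  Urn V: 0.22 × 0.06 = 0.0132
  Urn IV: 0.15 × 0.2325 = 0.034875
Total = 0.058425.
P(Urn IV | evidence) = 0.034875 / 0.058425 ≈ 0.597.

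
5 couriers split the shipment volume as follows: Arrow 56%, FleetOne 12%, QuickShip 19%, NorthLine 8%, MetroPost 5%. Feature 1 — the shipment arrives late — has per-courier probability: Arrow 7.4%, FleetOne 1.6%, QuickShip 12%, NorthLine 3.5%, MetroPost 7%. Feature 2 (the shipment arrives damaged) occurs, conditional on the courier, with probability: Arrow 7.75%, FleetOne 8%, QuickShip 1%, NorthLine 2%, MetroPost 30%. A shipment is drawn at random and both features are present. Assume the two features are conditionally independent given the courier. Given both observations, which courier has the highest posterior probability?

Arrow

By Bayes' rule, posterior ∝ prior × likelihood:
  Arrow: 0.56 × 0.074 × 0.0775 = 0.0032116
  FleetOne: 0.12 × 0.016 × 0.08 = 0.0001536
  QuickShip: 0.19 × 0.12 × 0.01 = 0.000228
  NorthLine: 0.08 × 0.035 × 0.02 = 0.000056
  MetroPost: 0.05 × 0.07 × 0.3 = 0.00105
Normalizing constant = 0.0046992.
Largest term belongs to Arrow, so Arrow is most probable.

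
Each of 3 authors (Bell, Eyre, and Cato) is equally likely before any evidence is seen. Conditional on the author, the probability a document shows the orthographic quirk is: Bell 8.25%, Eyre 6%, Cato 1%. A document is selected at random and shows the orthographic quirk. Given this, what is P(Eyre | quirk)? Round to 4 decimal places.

With a uniform prior (1/3 each), posterior ∝ likelihood:
  Bell: 0.0825
  Eyre: 0.06
  Cato: 0.01
Total = 0.1525.
P(Eyre | evidence) = 0.06 / 0.1525 ≈ 0.3934.

0.3934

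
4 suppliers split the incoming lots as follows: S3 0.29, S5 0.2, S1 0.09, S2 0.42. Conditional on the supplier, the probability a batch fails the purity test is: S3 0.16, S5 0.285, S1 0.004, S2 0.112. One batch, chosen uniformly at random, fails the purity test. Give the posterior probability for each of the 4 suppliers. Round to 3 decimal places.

By Bayes' rule, posterior ∝ prior × likelihood:
  S3: 0.29 × 0.16 = 0.0464
  S5: 0.2 × 0.285 = 0.057
  S1: 0.09 × 0.004 = 0.00036
  S2: 0.42 × 0.112 = 0.04704
Normalizing constant = 0.1508.
P(S3 | off-spec) = 0.0464/0.1508 ≈ 0.308
P(S5 | off-spec) = 0.057/0.1508 ≈ 0.378
P(S1 | off-spec) = 0.00036/0.1508 ≈ 0.002
P(S2 | off-spec) = 0.04704/0.1508 ≈ 0.312

S3 0.308, S5 0.378, S1 0.002, S2 0.312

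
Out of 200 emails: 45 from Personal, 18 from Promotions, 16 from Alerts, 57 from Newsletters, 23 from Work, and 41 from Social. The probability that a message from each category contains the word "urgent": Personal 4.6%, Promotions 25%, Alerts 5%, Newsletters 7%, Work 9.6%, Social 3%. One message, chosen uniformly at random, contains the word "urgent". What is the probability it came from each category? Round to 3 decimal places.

Unnormalized posteriors (prior × likelihood):
  Personal: 0.225 × 0.046 = 0.01035
  Promotions: 0.09 × 0.25 = 0.0225
  Alerts: 0.08 × 0.05 = 0.004
  Newsletters: 0.285 × 0.07 = 0.01995
  Work: 0.115 × 0.096 = 0.01104
  Social: 0.205 × 0.03 = 0.00615
Total = 0.07399.
P(Personal | urgent-flag) = 0.01035/0.07399 ≈ 0.140
P(Promotions | urgent-flag) = 0.0225/0.07399 ≈ 0.304
P(Alerts | urgent-flag) = 0.004/0.07399 ≈ 0.054
P(Newsletters | urgent-flag) = 0.01995/0.07399 ≈ 0.270
P(Work | urgent-flag) = 0.01104/0.07399 ≈ 0.149
P(Social | urgent-flag) = 0.00615/0.07399 ≈ 0.083

Personal 0.140, Promotions 0.304, Alerts 0.054, Newsletters 0.270, Work 0.149, Social 0.083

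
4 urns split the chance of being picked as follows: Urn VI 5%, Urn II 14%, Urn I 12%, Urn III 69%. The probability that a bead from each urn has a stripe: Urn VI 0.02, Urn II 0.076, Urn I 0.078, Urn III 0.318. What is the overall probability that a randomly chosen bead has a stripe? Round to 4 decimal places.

Unnormalized posteriors (prior × likelihood):
  Urn VI: 0.05 × 0.02 = 0.001
  Urn II: 0.14 × 0.076 = 0.01064
  Urn I: 0.12 × 0.078 = 0.00936
  Urn III: 0.69 × 0.318 = 0.21942
P(striped) = 0.001 + 0.01064 + 0.00936 + 0.21942 = 0.24042 → 0.2404.

0.2404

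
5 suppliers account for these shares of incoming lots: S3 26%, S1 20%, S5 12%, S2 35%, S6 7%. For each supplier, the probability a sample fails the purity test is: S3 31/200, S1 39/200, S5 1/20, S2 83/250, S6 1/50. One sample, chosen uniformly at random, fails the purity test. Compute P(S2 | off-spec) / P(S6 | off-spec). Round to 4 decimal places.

83.0000

Unnormalized posteriors (prior × likelihood):
  S3: 0.26 × 0.155 = 0.0403
  S1: 0.2 × 0.195 = 0.039
  S5: 0.12 × 0.05 = 0.006
  S2: 0.35 × 0.332 = 0.1162
  S6: 0.07 × 0.02 = 0.0014
Normalizing constant = 0.2029.
The ratio is 0.1162 / 0.0014 (the normalizer cancels) = 83.0000.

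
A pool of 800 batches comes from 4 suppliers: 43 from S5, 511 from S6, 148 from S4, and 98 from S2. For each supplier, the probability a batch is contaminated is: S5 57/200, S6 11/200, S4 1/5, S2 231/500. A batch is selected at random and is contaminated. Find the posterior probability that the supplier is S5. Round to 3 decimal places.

0.106

Compute prior × likelihood for every hypothesis:
  S5: 0.05375 × 0.285 = 0.01531875
  S6: 0.63875 × 0.055 = 0.03513125
  S4: 0.185 × 0.2 = 0.037
  S2: 0.1225 × 0.462 = 0.056595
Sum = 0.144045.
P(S5 | evidence) = 0.01531875 / 0.144045 ≈ 0.106.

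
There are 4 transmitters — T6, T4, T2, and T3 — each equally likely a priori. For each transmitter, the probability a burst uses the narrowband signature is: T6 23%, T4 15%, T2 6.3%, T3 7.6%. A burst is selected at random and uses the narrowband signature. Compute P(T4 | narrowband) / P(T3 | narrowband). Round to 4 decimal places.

1.9737

Since the prior is uniform, the posterior is proportional to the likelihood:
  T6: 0.23
  T4: 0.15
  T2: 0.063
  T3: 0.076
Sum = 0.519.
The ratio is 0.15 / 0.076 (the normalizer cancels) = 1.9737.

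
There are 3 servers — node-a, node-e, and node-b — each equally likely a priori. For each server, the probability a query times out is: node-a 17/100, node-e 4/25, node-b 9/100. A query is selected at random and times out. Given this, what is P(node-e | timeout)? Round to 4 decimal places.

Since the prior is uniform, the posterior is proportional to the likelihood:
  node-a: 0.17
  node-e: 0.16
  node-b: 0.09
Total = 0.42.
P(node-e | evidence) = 0.16 / 0.42 ≈ 0.3810.

0.3810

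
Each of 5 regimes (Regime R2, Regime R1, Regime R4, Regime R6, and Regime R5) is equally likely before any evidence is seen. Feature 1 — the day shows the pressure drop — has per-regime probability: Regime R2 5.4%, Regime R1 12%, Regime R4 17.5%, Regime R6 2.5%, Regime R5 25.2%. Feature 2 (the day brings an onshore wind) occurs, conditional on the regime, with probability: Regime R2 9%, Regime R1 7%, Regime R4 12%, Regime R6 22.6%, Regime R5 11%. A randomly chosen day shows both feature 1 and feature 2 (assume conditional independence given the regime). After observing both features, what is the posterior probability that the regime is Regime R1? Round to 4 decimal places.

With a uniform prior (1/5 each), posterior ∝ likelihood:
  Regime R2: 0.054 × 0.09 = 0.00486
  Regime R1: 0.12 × 0.07 = 0.0084
  Regime R4: 0.175 × 0.12 = 0.021
  Regime R6: 0.025 × 0.226 = 0.00565
  Regime R5: 0.252 × 0.11 = 0.02772
Normalizing constant = 0.06763.
P(Regime R1 | evidence) = 0.0084 / 0.06763 ≈ 0.1242.

0.1242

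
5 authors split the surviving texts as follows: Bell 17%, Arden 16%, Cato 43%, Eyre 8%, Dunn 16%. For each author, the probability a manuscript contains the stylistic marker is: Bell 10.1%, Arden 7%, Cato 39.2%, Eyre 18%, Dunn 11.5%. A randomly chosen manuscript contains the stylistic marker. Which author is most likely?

Unnormalized posteriors (prior × likelihood):
  Bell: 0.17 × 0.101 = 0.01717
  Arden: 0.16 × 0.07 = 0.0112
  Cato: 0.43 × 0.392 = 0.16856
  Eyre: 0.08 × 0.18 = 0.0144
  Dunn: 0.16 × 0.115 = 0.0184
Total = 0.22973.
Largest term belongs to Cato, so Cato is most probable.

Cato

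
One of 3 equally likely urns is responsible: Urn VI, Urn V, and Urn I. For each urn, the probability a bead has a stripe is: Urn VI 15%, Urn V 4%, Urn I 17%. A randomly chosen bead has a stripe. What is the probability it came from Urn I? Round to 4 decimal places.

Since the prior is uniform, the posterior is proportional to the likelihood:
  Urn VI: 0.15
  Urn V: 0.04
  Urn I: 0.17
Normalizing constant = 0.36.
P(Urn I | evidence) = 0.17 / 0.36 ≈ 0.4722.

0.4722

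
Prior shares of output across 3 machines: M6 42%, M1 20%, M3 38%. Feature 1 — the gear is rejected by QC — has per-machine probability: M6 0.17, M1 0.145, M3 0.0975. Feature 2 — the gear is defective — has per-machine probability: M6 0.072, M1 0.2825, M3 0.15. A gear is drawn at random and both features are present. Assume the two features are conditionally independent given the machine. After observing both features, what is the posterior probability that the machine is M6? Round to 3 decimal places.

0.272

Compute prior × likelihood for every hypothesis:
  M6: 0.42 × 0.17 × 0.072 = 0.0051408
  M1: 0.2 × 0.145 × 0.2825 = 0.0081925
  M3: 0.38 × 0.0975 × 0.15 = 0.0055575
Sum = 0.0188908.
P(M6 | evidence) = 0.0051408 / 0.0188908 ≈ 0.272.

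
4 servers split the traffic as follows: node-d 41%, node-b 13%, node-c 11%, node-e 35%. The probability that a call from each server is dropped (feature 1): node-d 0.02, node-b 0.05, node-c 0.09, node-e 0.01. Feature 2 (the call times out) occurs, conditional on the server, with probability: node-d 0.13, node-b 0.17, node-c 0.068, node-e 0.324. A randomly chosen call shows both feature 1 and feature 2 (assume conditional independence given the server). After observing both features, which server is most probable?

Prior × likelihood for each hypothesis:
  node-d: 0.41 × 0.02 × 0.13 = 0.001066
  node-b: 0.13 × 0.05 × 0.17 = 0.001105
  node-c: 0.11 × 0.09 × 0.068 = 0.0006732
  node-e: 0.35 × 0.01 × 0.324 = 0.001134
Sum = 0.0039782.
Largest term belongs to node-e, so node-e is most probable.

node-e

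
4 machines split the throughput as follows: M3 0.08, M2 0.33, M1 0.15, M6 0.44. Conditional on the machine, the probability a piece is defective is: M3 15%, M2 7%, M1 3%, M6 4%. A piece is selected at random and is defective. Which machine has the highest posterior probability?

M2

Unnormalized posteriors (prior × likelihood):
  M3: 0.08 × 0.15 = 0.012
  M2: 0.33 × 0.07 = 0.0231
  M1: 0.15 × 0.03 = 0.0045
  M6: 0.44 × 0.04 = 0.0176
Sum = 0.0572.
Largest term belongs to M2, so M2 is most probable.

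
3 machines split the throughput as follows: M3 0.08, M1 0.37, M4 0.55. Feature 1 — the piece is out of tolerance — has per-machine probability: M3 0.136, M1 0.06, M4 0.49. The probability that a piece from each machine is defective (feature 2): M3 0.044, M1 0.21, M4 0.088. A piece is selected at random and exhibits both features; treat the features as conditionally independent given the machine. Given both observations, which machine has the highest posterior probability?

Prior × likelihood for each hypothesis:
  M3: 0.08 × 0.136 × 0.044 = 0.00047872
  M1: 0.37 × 0.06 × 0.21 = 0.004662
  M4: 0.55 × 0.49 × 0.088 = 0.023716
Total = 0.02885672.
Largest term belongs to M4, so M4 is most probable.

M4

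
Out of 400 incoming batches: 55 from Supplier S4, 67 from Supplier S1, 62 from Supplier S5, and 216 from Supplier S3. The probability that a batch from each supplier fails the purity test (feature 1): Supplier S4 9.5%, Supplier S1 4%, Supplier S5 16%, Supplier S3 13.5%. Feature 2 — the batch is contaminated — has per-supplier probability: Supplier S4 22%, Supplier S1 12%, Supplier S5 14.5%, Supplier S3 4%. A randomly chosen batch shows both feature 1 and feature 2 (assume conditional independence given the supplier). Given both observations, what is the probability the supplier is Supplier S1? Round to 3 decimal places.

0.079

Compute prior × likelihood for every hypothesis:
  Supplier S4: 0.1375 × 0.095 × 0.22 = 0.00287375
  Supplier S1: 0.1675 × 0.04 × 0.12 = 0.000804
  Supplier S5: 0.155 × 0.16 × 0.145 = 0.003596
  Supplier S3: 0.54 × 0.135 × 0.04 = 0.002916
Sum = 0.01018975.
P(Supplier S1 | evidence) = 0.000804 / 0.01018975 ≈ 0.079.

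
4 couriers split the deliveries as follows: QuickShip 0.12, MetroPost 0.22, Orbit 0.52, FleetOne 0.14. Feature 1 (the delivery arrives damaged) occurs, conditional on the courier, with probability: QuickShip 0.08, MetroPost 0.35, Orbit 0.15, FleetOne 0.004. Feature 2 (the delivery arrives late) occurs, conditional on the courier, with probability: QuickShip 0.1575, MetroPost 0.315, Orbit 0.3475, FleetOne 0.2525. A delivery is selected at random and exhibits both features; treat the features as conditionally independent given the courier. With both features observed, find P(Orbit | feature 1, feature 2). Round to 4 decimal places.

0.5113

Compute prior × likelihood for every hypothesis:
  QuickShip: 0.12 × 0.08 × 0.1575 = 0.001512
  MetroPost: 0.22 × 0.35 × 0.315 = 0.024255
  Orbit: 0.52 × 0.15 × 0.3475 = 0.027105
  FleetOne: 0.14 × 0.004 × 0.2525 = 0.0001414
Sum = 0.0530134.
P(Orbit | evidence) = 0.027105 / 0.0530134 ≈ 0.5113.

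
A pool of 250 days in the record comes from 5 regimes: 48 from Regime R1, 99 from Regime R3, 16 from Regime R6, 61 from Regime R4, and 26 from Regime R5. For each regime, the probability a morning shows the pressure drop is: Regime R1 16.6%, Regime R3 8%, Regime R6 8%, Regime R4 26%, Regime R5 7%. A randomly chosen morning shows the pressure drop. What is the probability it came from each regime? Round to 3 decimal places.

Regime R1 0.229, Regime R3 0.227, Regime R6 0.037, Regime R4 0.455, Regime R5 0.052

Unnormalized posteriors (prior × likelihood):
  Regime R1: 0.192 × 0.166 = 0.031872
  Regime R3: 0.396 × 0.08 = 0.03168
  Regime R6: 0.064 × 0.08 = 0.00512
  Regime R4: 0.244 × 0.26 = 0.06344
  Regime R5: 0.104 × 0.07 = 0.00728
Normalizing constant = 0.139392.
P(Regime R1 | drop) = 0.031872/0.139392 ≈ 0.229
P(Regime R3 | drop) = 0.03168/0.139392 ≈ 0.227
P(Regime R6 | drop) = 0.00512/0.139392 ≈ 0.037
P(Regime R4 | drop) = 0.06344/0.139392 ≈ 0.455
P(Regime R5 | drop) = 0.00728/0.139392 ≈ 0.052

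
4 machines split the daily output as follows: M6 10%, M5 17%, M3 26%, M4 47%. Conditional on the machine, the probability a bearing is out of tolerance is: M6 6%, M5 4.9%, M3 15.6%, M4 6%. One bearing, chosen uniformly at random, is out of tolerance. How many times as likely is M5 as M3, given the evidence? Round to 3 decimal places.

Unnormalized posteriors (prior × likelihood):
  M6: 0.1 × 0.06 = 0.006
  M5: 0.17 × 0.049 = 0.00833
  M3: 0.26 × 0.156 = 0.04056
  M4: 0.47 × 0.06 = 0.0282
Total = 0.08309.
The ratio is 0.00833 / 0.04056 (the normalizer cancels) = 0.205.

0.205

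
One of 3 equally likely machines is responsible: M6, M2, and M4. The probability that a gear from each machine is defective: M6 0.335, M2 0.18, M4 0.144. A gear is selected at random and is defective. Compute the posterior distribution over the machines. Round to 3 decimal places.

With a uniform prior (1/3 each), posterior ∝ likelihood:
  M6: 0.335
  M2: 0.18
  M4: 0.144
Normalizing constant = 0.659.
P(M6 | defective) = 0.335/0.659 ≈ 0.508
P(M2 | defective) = 0.18/0.659 ≈ 0.273
P(M4 | defective) = 0.144/0.659 ≈ 0.219

M6 0.508, M2 0.273, M4 0.219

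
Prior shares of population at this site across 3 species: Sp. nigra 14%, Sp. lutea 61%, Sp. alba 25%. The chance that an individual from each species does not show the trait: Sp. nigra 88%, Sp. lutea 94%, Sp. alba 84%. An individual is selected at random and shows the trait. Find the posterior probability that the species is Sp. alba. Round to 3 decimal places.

0.428

Taking complements, P(trait | each) = Sp. nigra 0.12, Sp. lutea 0.06, Sp. alba 0.16.
By Bayes' rule, posterior ∝ prior × likelihood:
  Sp. nigra: 0.14 × 0.12 = 0.0168
  Sp. lutea: 0.61 × 0.06 = 0.0366
  Sp. alba: 0.25 × 0.16 = 0.04
Normalizing constant = 0.0934.
P(Sp. alba | evidence) = 0.04 / 0.0934 ≈ 0.428.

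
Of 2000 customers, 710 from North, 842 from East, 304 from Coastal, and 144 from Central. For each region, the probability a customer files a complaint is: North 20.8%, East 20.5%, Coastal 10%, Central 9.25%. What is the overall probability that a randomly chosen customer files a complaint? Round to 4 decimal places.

Unnormalized posteriors (prior × likelihood):
  North: 0.355 × 0.208 = 0.07384
  East: 0.421 × 0.205 = 0.086305
  Coastal: 0.152 × 0.1 = 0.0152
  Central: 0.072 × 0.0925 = 0.00666
P(complaint) = 0.07384 + 0.086305 + 0.0152 + 0.00666 = 0.182005 → 0.1820.

0.1820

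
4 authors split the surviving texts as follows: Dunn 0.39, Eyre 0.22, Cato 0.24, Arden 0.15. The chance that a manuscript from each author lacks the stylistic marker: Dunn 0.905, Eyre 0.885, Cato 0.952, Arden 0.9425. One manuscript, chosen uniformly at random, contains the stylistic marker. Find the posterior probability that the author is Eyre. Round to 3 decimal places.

Taking complements, P(marker | each) = Dunn 0.095, Eyre 0.115, Cato 0.048, Arden 0.0575.
Prior × likelihood for each hypothesis:
  Dunn: 0.39 × 0.095 = 0.03705
  Eyre: 0.22 × 0.115 = 0.0253
  Cato: 0.24 × 0.048 = 0.01152
  Arden: 0.15 × 0.0575 = 0.008625
Normalizing constant = 0.082495.
P(Eyre | evidence) = 0.0253 / 0.082495 ≈ 0.307.

0.307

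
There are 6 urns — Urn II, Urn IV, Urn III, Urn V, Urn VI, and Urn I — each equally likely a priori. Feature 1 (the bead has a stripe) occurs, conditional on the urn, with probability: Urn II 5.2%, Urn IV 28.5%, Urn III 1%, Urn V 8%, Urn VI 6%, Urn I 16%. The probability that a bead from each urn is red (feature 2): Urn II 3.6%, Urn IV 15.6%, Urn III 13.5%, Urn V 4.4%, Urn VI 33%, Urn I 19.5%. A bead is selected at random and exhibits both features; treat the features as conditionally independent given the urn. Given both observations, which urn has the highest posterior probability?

Urn IV

Since the prior is uniform, the posterior is proportional to the likelihood:
  Urn II: 0.052 × 0.036 = 0.001872
  Urn IV: 0.285 × 0.156 = 0.04446
  Urn III: 0.01 × 0.135 = 0.00135
  Urn V: 0.08 × 0.044 = 0.00352
  Urn VI: 0.06 × 0.33 = 0.0198
  Urn I: 0.16 × 0.195 = 0.0312
Normalizing constant = 0.102202.
Largest term belongs to Urn IV, so Urn IV is most probable.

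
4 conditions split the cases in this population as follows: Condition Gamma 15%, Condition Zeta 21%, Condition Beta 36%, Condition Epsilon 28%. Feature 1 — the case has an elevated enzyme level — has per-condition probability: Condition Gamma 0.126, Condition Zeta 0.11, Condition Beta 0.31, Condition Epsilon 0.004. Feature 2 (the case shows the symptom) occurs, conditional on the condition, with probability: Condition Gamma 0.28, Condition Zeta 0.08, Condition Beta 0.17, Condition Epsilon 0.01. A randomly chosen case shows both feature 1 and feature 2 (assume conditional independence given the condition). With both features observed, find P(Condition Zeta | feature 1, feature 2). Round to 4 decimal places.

Unnormalized posteriors (prior × likelihood):
  Condition Gamma: 0.15 × 0.126 × 0.28 = 0.005292
  Condition Zeta: 0.21 × 0.11 × 0.08 = 0.001848
  Condition Beta: 0.36 × 0.31 × 0.17 = 0.018972
  Condition Epsilon: 0.28 × 0.004 × 0.01 = 0.0000112
Normalizing constant = 0.0261232.
P(Condition Zeta | evidence) = 0.001848 / 0.0261232 ≈ 0.0707.

0.0707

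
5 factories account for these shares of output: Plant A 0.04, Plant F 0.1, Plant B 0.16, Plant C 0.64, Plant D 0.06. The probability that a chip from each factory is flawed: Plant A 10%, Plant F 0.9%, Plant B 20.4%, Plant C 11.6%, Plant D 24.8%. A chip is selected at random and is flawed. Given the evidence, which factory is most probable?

Prior × likelihood for each hypothesis:
  Plant A: 0.04 × 0.1 = 0.004
  Plant F: 0.1 × 0.009 = 0.0009
  Plant B: 0.16 × 0.204 = 0.03264
  Plant C: 0.64 × 0.116 = 0.07424
  Plant D: 0.06 × 0.248 = 0.01488
Total = 0.12666.
Largest term belongs to Plant C, so Plant C is most probable.

Plant C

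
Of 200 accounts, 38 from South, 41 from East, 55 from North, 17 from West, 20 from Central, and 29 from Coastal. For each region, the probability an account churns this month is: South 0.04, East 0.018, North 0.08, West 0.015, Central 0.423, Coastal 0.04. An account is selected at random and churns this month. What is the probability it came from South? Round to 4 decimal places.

0.0919

Compute prior × likelihood for every hypothesis:
  South: 0.19 × 0.04 = 0.0076
  East: 0.205 × 0.018 = 0.00369
  North: 0.275 × 0.08 = 0.022
  West: 0.085 × 0.015 = 0.001275
  Central: 0.1 × 0.423 = 0.0423
  Coastal: 0.145 × 0.04 = 0.0058
Sum = 0.082665.
P(South | evidence) = 0.0076 / 0.082665 ≈ 0.0919.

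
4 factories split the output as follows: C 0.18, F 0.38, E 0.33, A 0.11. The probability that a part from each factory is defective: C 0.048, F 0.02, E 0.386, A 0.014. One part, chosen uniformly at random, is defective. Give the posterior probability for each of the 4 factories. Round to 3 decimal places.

C 0.060, F 0.052, E 0.878, A 0.011

Unnormalized posteriors (prior × likelihood):
  C: 0.18 × 0.048 = 0.00864
  F: 0.38 × 0.02 = 0.0076
  E: 0.33 × 0.386 = 0.12738
  A: 0.11 × 0.014 = 0.00154
Total = 0.14516.
P(C | defective) = 0.00864/0.14516 ≈ 0.060
P(F | defective) = 0.0076/0.14516 ≈ 0.052
P(E | defective) = 0.12738/0.14516 ≈ 0.878
P(A | defective) = 0.00154/0.14516 ≈ 0.011
(Check: 0.060+0.052+0.878+0.011 = 1.001.)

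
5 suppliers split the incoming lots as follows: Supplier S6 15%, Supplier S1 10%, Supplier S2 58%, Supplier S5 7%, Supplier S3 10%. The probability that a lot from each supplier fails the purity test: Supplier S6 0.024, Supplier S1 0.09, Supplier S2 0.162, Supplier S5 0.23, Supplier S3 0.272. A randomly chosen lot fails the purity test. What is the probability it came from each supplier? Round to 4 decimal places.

Supplier S6 0.0240, Supplier S1 0.0601, Supplier S2 0.6270, Supplier S5 0.1074, Supplier S3 0.1815

By Bayes' rule, posterior ∝ prior × likelihood:
  Supplier S6: 0.15 × 0.024 = 0.0036
  Supplier S1: 0.1 × 0.09 = 0.009
  Supplier S2: 0.58 × 0.162 = 0.09396
  Supplier S5: 0.07 × 0.23 = 0.0161
  Supplier S3: 0.1 × 0.272 = 0.0272
Normalizing constant = 0.14986.
P(Supplier S6 | off-spec) = 0.0036/0.14986 ≈ 0.0240
P(Supplier S1 | off-spec) = 0.009/0.14986 ≈ 0.0601
P(Supplier S2 | off-spec) = 0.09396/0.14986 ≈ 0.6270
P(Supplier S5 | off-spec) = 0.0161/0.14986 ≈ 0.1074
P(Supplier S3 | off-spec) = 0.0272/0.14986 ≈ 0.1815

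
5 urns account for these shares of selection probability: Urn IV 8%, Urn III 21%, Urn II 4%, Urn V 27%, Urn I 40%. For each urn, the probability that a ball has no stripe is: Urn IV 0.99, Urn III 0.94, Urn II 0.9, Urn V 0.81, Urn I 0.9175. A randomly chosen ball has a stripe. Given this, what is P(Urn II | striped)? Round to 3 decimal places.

0.039

Taking complements, P(striped | each) = Urn IV 0.01, Urn III 0.06, Urn II 0.1, Urn V 0.19, Urn I 0.0825.
Compute prior × likelihood for every hypothesis:
  Urn IV: 0.08 × 0.01 = 0.0008
  Urn III: 0.21 × 0.06 = 0.0126
  Urn II: 0.04 × 0.1 = 0.004
  Urn V: 0.27 × 0.19 = 0.0513
  Urn I: 0.4 × 0.0825 = 0.033
Sum = 0.1017.
P(Urn II | evidence) = 0.004 / 0.1017 ≈ 0.039.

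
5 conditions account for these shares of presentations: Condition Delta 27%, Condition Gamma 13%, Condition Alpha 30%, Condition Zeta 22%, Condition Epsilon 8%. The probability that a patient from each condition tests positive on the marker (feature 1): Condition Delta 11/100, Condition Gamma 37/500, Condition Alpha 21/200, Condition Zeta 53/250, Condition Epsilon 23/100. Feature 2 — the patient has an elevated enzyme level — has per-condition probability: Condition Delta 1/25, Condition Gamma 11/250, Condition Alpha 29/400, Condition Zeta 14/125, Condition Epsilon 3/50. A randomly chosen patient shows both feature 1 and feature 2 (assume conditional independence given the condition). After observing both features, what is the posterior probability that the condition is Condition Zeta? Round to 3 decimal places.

Compute prior × likelihood for every hypothesis:
  Condition Delta: 0.27 × 0.11 × 0.04 = 0.001188
  Condition Gamma: 0.13 × 0.074 × 0.044 = 0.00042328
  Condition Alpha: 0.3 × 0.105 × 0.0725 = 0.00228375
  Condition Zeta: 0.22 × 0.212 × 0.112 = 0.00522368
  Condition Epsilon: 0.08 × 0.23 × 0.06 = 0.001104
Normalizing constant = 0.01022271.
P(Condition Zeta | evidence) = 0.00522368 / 0.01022271 ≈ 0.511.

0.511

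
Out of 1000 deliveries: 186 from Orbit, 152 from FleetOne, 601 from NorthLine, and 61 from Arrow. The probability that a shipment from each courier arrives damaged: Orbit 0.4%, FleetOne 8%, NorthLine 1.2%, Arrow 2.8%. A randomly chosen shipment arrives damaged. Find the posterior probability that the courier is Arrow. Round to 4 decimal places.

0.0783

Unnormalized posteriors (prior × likelihood):
  Orbit: 0.186 × 0.004 = 0.000744
  FleetOne: 0.152 × 0.08 = 0.01216
  NorthLine: 0.601 × 0.012 = 0.007212
  Arrow: 0.061 × 0.028 = 0.001708
Total = 0.021824.
P(Arrow | evidence) = 0.001708 / 0.021824 ≈ 0.0783.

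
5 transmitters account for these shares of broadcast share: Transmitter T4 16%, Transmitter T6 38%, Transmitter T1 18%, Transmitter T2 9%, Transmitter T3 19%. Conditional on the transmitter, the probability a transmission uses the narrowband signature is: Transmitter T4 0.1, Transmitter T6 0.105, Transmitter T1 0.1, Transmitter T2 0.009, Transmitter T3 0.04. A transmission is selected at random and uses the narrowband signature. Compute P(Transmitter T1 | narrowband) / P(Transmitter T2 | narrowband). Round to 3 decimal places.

Compute prior × likelihood for every hypothesis:
  Transmitter T4: 0.16 × 0.1 = 0.016
  Transmitter T6: 0.38 × 0.105 = 0.0399
  Transmitter T1: 0.18 × 0.1 = 0.018
  Transmitter T2: 0.09 × 0.009 = 0.00081
  Transmitter T3: 0.19 × 0.04 = 0.0076
Sum = 0.08231.
The ratio is 0.018 / 0.00081 (the normalizer cancels) = 22.222.

22.222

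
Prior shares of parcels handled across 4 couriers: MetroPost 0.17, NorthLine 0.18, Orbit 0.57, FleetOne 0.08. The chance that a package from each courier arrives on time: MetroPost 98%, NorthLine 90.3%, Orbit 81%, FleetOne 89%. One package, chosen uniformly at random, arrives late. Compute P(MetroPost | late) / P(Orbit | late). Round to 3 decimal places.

Taking complements, P(late | each) = MetroPost 0.02, NorthLine 0.097, Orbit 0.19, FleetOne 0.11.
Prior × likelihood for each hypothesis:
  MetroPost: 0.17 × 0.02 = 0.0034
  NorthLine: 0.18 × 0.097 = 0.01746
  Orbit: 0.57 × 0.19 = 0.1083
  FleetOne: 0.08 × 0.11 = 0.0088
Sum = 0.13796.
The ratio is 0.0034 / 0.1083 (the normalizer cancels) = 0.031.

0.031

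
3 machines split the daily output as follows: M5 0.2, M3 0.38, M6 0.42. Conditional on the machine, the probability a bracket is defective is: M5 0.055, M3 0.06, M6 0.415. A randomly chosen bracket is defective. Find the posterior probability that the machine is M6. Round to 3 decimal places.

Unnormalized posteriors (prior × likelihood):
  M5: 0.2 × 0.055 = 0.011
  M3: 0.38 × 0.06 = 0.0228
  M6: 0.42 × 0.415 = 0.1743
Total = 0.2081.
P(M6 | evidence) = 0.1743 / 0.2081 ≈ 0.838.

0.838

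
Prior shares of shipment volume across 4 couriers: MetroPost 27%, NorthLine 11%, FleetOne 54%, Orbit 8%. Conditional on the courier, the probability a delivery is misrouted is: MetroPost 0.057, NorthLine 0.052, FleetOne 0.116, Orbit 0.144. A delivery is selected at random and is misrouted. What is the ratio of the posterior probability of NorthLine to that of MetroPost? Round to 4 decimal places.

Prior × likelihood for each hypothesis:
  MetroPost: 0.27 × 0.057 = 0.01539
  NorthLine: 0.11 × 0.052 = 0.00572
  FleetOne: 0.54 × 0.116 = 0.06264
  Orbit: 0.08 × 0.144 = 0.01152
Total = 0.09527.
The ratio is 0.00572 / 0.01539 (the normalizer cancels) = 0.3717.

0.3717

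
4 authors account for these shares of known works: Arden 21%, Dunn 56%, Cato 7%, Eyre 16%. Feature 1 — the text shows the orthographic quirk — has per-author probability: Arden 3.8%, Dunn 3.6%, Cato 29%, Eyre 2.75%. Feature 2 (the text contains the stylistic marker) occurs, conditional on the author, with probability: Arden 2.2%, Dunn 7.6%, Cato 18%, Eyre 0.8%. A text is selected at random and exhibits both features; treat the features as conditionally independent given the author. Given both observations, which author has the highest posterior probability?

By Bayes' rule, posterior ∝ prior × likelihood:
  Arden: 0.21 × 0.038 × 0.022 = 0.00017556
  Dunn: 0.56 × 0.036 × 0.076 = 0.00153216
  Cato: 0.07 × 0.29 × 0.18 = 0.003654
  Eyre: 0.16 × 0.0275 × 0.008 = 0.0000352
Normalizing constant = 0.00539692.
Largest term belongs to Cato, so Cato is most probable.

Cato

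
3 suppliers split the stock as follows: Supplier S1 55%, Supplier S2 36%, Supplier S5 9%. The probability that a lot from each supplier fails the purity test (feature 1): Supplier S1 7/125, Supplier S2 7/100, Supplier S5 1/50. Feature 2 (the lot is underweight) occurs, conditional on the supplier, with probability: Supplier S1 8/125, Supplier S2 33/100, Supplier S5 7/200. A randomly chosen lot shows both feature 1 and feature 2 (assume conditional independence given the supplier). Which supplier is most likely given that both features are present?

By Bayes' rule, posterior ∝ prior × likelihood:
  Supplier S1: 0.55 × 0.056 × 0.064 = 0.0019712
  Supplier S2: 0.36 × 0.07 × 0.33 = 0.008316
  Supplier S5: 0.09 × 0.02 × 0.035 = 0.000063
Total = 0.0103502.
Largest term belongs to Supplier S2, so Supplier S2 is most probable.

Supplier S2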